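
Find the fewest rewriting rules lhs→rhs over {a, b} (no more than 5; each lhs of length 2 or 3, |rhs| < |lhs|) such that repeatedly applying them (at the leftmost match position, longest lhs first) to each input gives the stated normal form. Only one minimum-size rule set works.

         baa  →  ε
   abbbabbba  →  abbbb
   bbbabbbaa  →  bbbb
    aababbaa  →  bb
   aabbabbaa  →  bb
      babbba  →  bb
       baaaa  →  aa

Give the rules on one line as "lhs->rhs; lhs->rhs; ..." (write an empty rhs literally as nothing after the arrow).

aaa->b; aab->aa; ba->; baa->

  | baa => ε
  | abbbabbba => abbbbba => abbbb
  | bbbabbbaa => bbbbbaa => bbbb
  | aababbaa => aaabbaa => bbbaa => bb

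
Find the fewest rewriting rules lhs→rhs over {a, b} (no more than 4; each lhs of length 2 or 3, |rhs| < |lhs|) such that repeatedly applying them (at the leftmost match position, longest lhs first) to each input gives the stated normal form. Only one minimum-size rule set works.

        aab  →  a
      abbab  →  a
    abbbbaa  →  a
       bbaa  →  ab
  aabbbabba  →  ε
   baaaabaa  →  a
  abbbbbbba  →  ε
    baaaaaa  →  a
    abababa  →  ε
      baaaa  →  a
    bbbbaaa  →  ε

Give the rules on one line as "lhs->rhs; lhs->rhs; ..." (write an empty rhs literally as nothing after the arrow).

aa->; aab->a; ba->a; baa->ab

  | aab => a
  | abbab => abab => aab => a
  | abbbbaa => abbbab => abbab => abab => aab => a
  | bbaa => bab => ab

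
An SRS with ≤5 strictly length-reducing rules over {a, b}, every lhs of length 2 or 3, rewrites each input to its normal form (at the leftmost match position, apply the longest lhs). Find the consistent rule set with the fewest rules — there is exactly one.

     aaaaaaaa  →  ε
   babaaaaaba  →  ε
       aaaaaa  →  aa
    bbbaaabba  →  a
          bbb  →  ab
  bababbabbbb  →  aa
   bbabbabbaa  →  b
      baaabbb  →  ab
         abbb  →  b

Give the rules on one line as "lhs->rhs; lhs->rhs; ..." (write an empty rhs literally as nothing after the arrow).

  | aaaaaaaa => baaaaa => aaaa => ba => ε
  | babaaaaaba => baaaaaba => aaaaba => baba => ba => ε
  | aaaaaa => baaa => aa
  | bbbaaabba => abaaabba => aaabba => bbba => aba => a

aaa->b; aab->b; ba->; bb->a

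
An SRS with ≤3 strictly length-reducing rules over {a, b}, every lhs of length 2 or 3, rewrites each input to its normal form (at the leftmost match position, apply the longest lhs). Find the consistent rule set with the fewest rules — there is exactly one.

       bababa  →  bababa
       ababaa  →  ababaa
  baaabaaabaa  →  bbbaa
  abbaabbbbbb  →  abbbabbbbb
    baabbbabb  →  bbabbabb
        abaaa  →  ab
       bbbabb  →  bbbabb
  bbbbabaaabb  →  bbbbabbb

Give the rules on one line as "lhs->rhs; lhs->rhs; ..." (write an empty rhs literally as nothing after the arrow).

  | bababa
  | ababaa
  | baaabaaabaa => bbaaabaa => bbbaa
  | abbaabbbbbb => abbbabbbbb

aaa->; aab->ba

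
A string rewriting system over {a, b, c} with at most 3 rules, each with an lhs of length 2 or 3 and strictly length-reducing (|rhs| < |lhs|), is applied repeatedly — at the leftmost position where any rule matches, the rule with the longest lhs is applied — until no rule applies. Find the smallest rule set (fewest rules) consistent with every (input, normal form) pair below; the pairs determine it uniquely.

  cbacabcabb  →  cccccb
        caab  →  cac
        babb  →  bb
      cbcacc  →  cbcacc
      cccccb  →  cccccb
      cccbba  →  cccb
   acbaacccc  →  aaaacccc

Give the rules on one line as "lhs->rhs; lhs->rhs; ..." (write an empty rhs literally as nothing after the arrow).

  | cbacabcabb => ccabcabb => ccccabb => cccccb
  | caab => cac
  | babb => bb
  | cbcacc

ab->c; acb->aa; ba->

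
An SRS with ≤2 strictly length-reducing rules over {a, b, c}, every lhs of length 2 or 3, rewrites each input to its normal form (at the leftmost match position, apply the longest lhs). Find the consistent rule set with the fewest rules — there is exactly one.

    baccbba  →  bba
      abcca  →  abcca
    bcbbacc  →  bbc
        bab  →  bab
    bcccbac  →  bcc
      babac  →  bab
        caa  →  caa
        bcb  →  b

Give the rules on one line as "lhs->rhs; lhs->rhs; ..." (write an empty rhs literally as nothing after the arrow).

  | baccbba => bcbba => bba
  | abcca
  | bcbbacc => bbacc => bbc
  | bab

ac->; cb->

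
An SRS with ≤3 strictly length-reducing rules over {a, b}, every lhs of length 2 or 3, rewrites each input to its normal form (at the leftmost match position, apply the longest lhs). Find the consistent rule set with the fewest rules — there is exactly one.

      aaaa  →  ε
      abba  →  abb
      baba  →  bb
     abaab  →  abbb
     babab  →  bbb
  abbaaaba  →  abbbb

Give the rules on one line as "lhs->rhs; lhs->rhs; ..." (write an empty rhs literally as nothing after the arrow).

  | aaaa => aa => ε
  | abba => abb
  | baba => bba => bb
  | abaab => abbb

aa->; ba->b; baa->bb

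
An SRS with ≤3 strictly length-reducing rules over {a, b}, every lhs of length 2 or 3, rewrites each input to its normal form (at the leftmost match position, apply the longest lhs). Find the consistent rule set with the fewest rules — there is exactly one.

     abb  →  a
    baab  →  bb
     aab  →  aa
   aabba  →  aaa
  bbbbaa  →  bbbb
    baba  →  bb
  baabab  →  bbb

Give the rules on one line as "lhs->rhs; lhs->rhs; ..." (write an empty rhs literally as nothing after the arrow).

  | abb => ab => a
  | baab => bab => bb
  | aab => aa
  | aabba => aaba => aaa

ab->a; ba->b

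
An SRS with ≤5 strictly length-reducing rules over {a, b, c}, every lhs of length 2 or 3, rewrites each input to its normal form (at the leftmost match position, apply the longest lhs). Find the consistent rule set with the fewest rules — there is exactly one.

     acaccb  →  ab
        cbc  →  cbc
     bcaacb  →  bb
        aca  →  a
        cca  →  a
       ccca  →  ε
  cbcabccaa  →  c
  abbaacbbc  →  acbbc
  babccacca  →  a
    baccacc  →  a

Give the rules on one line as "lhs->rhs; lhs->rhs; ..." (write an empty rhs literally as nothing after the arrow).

ba->; ca->; caa->c; cc->

  | acaccb => accb => ab
  | cbc
  | bcaacb => bccb => bb
  | aca => a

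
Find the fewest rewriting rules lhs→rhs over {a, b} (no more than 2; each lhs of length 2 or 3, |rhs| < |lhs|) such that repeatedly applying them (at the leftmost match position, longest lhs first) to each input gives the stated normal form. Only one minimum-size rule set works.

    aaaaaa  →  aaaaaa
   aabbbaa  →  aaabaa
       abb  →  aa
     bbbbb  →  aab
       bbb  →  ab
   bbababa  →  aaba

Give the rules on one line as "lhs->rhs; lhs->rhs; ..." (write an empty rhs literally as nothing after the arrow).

bab->b; bb->a

  | aaaaaa
  | aabbbaa => aaabaa
  | abb => aa
  | bbbbb => abbb => aab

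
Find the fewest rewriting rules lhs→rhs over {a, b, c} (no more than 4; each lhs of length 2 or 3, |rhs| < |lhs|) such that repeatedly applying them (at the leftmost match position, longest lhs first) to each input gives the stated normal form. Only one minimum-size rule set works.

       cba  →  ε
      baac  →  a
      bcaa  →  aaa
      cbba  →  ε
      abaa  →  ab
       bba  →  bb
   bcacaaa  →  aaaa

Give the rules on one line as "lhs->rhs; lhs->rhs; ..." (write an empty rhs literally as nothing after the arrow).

  | cba => ca => ε
  | baac => bac => bc => a
  | bcaa => aaa
  | cbba => cba => ca => ε

ba->b; bc->a; ca->; cb->c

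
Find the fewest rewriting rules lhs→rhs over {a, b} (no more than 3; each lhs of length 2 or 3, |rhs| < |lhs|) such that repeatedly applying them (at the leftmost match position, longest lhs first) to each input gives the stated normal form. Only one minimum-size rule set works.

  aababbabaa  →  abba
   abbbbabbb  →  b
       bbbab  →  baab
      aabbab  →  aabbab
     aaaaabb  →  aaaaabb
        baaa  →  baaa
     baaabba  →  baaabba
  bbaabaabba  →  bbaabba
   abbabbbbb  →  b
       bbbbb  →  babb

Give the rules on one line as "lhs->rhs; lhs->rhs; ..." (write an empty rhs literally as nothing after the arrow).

  | aababbabaa => abbabaa => abba
  | abbbbabbb => abababbb => babbb => baba => b
  | bbbab => baab
  | aabbab

aba->; bbb->ba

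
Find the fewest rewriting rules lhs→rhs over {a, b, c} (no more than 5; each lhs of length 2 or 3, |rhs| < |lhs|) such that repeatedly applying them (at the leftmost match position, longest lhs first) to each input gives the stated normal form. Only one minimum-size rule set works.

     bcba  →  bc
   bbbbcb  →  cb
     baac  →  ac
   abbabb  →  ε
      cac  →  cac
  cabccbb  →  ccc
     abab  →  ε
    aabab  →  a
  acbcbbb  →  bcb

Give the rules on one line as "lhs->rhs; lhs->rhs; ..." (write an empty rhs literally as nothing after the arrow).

  | bcba => bc
  | bbbbcb => bbcb => cb
  | baac => ac
  | abbabb => babb => bb => ε

ab->; acb->b; ba->; bb->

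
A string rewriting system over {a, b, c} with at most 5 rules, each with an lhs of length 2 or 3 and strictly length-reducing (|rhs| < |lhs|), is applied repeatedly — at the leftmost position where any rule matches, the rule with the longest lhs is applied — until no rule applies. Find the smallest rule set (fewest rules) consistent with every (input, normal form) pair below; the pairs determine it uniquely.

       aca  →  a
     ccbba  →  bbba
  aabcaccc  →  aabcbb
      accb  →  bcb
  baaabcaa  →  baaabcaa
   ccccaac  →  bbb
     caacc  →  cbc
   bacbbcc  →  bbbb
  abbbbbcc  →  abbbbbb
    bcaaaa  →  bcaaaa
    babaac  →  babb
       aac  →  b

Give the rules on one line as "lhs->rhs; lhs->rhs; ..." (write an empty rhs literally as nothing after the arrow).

aac->b; ac->; acc->bc; cc->b

  | aca => a
  | ccbba => bbba
  | aabcaccc => aabcbcc => aabcbb
  | accb => bcb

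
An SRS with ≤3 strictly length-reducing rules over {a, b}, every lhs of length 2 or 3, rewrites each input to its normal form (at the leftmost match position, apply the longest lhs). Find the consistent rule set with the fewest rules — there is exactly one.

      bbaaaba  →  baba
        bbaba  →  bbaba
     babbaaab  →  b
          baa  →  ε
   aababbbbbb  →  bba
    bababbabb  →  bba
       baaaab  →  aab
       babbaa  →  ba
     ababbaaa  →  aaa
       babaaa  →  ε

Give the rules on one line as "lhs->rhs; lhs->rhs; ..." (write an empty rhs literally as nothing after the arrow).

  | bbaaaba => baba
  | bbaba
  | babbaaab => bbaaaab => baab => b
  | baa => ε

abb->ba; baa->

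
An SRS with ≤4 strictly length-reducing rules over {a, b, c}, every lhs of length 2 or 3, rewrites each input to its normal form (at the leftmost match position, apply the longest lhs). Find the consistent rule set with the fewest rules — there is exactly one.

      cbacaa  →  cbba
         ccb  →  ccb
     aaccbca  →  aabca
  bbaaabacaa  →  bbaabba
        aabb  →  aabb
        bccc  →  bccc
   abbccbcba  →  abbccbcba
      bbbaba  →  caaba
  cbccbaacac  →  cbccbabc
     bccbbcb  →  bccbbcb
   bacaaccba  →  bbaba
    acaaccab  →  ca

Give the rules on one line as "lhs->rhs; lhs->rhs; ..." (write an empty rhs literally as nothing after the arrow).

aaa->aa; ac->a; aca->b; bbb->ca

  | cbacaa => cbba
  | ccb
  | aaccbca => aacbca => aabca
  | bbaaabacaa => bbaabacaa => bbaabba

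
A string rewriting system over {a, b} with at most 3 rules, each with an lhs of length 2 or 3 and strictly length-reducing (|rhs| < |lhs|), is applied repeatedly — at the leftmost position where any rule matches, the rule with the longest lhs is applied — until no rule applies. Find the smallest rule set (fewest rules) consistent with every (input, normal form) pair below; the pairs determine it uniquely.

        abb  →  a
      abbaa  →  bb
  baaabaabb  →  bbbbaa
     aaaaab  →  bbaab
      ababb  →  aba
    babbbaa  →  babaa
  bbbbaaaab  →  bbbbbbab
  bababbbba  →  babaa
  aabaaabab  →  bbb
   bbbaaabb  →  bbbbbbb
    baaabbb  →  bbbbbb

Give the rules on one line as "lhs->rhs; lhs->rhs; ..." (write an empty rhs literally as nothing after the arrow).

aaa->bb; abb->a

  | abb => a
  | abbaa => aaa => bb
  | baaabaabb => bbbbaabb => bbbbaa
  | aaaaab => bbaab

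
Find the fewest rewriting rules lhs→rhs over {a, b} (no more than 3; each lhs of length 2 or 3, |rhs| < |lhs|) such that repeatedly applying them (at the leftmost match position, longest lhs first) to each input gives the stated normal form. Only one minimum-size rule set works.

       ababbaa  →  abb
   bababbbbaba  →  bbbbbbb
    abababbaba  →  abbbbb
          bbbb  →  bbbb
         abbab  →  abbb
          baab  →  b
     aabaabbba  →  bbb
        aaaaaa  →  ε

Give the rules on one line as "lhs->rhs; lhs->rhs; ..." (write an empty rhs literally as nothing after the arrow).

  | ababbaa => abbbaa => abb
  | bababbbbaba => bbabbbbaba => bbbbbbaba => bbbbbbba => bbbbbbb
  | abababbaba => abbabbaba => abbbbaba => abbbbba => abbbbb
  | bbbb

aa->; ba->b; baa->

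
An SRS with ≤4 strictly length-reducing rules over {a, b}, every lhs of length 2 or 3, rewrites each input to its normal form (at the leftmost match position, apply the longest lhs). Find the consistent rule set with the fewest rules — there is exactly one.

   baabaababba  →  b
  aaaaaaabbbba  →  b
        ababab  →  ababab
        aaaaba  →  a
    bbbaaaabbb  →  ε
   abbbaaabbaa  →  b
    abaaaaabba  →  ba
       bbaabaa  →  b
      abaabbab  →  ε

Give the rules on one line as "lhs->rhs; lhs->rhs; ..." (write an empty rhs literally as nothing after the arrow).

aa->b; baa->aa; bb->

  | baabaababba => aabaababba => bbaababba => aababba => bbabba => abba => aa => b
  | aaaaaaabbbba => baaaaabbbba => aaaaabbbba => baaabbbba => aaabbbba => babbbba => babba => baa => aa => b
  | ababab
  | aaaaba => baaba => aaba => bba => a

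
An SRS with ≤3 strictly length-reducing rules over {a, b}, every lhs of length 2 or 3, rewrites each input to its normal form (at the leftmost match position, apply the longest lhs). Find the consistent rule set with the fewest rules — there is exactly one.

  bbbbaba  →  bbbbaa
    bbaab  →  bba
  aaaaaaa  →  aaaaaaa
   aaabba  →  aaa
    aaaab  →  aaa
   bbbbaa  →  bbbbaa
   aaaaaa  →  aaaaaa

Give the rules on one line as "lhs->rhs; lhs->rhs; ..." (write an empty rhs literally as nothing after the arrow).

ab->; aba->aa

  | bbbbaba => bbbbaa
  | bbaab => bba
  | aaaaaaa
  | aaabba => aaba => aaa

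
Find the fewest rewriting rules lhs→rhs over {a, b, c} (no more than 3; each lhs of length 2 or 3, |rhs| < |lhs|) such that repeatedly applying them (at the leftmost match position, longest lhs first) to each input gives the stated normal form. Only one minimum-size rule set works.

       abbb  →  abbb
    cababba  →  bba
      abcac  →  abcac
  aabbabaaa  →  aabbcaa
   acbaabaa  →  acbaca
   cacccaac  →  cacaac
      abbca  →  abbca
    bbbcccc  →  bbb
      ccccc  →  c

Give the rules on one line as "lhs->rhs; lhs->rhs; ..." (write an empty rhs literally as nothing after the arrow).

aba->c; cc->

  | abbb
  | cababba => ccbba => bba
  | abcac
  | aabbabaaa => aabbcaa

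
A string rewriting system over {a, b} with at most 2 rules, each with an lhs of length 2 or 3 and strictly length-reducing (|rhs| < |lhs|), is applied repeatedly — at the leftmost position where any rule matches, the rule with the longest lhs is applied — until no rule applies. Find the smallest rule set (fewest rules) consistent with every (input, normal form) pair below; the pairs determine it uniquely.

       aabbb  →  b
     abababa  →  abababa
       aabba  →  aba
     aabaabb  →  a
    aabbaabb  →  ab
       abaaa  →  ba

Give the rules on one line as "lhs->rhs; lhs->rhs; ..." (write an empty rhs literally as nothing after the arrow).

  | aabbb => bbbb => abb => aa => b
  | abababa
  | aabba => bbba => aba
  | aabaabb => bbaabb => aaabb => babb => baa => bb => a

aa->b; bb->a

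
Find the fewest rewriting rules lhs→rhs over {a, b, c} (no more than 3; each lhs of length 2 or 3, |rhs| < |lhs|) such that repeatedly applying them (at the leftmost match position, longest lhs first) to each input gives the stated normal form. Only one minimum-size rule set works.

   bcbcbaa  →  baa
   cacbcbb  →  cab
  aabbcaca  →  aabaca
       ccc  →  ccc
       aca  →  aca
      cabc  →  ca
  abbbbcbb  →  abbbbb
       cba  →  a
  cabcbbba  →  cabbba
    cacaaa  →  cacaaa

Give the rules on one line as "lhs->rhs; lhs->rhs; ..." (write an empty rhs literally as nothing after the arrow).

bc->; cb->

  | bcbcbaa => bcbaa => baa
  | cacbcbb => cacbb => cab
  | aabbcaca => aabaca
  | ccc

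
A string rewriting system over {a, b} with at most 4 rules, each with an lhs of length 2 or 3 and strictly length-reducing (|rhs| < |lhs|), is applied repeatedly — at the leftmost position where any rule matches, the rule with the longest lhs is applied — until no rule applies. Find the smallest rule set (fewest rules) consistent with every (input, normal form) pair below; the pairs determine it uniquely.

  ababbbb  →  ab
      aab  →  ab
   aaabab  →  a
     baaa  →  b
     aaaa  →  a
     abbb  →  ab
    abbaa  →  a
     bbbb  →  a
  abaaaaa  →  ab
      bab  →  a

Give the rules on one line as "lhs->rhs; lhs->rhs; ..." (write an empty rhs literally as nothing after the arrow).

aa->a; ba->b; bb->a

  | ababbbb => abbbbb => aabbb => abbb => aab => ab
  | aab => ab
  | aaabab => aabab => abab => abb => aa => a
  | baaa => baa => ba => b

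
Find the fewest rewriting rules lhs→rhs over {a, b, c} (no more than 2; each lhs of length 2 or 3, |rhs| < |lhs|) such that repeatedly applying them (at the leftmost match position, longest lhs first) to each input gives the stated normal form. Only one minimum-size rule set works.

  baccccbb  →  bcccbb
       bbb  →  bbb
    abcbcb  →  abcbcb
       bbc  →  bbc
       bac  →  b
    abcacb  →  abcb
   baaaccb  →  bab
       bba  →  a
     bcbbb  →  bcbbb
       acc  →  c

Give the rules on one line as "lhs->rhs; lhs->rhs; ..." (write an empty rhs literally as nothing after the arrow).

ac->; bba->a

  | baccccbb => bcccbb
  | bbb
  | abcbcb
  | bbc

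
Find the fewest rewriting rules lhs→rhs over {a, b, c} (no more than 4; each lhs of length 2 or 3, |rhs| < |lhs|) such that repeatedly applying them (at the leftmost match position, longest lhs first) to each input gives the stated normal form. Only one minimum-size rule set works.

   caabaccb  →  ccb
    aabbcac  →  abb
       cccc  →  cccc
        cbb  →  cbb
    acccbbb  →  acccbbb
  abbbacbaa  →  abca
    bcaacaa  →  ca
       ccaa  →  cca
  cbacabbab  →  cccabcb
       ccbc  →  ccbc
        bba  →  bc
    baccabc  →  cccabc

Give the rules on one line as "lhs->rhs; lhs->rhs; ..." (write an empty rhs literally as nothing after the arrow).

aa->a; ba->c; bcc->; cac->

  | caabaccb => cabaccb => cacccb => ccb
  | aabbcac => abbcac => abb
  | cccc
  | cbb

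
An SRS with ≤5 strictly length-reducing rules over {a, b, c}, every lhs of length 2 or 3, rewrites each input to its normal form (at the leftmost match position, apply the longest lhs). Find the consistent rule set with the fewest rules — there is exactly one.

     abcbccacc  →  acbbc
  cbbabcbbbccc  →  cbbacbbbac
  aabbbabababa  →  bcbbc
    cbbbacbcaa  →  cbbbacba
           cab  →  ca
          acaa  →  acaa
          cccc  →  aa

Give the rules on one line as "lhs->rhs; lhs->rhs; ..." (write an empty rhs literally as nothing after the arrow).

  | abcbccacc => acbccacc => acbaacc => acbaaa => acbbc
  | cbbabcbbbccc => cbbacbbbccc => cbbacbbbac
  | aabbbabababa => aabbabababa => aababababa => aaabababa => bcbababa => bcbaaba => bcbaaa => bcbbc
  | cbbbacbcaa => cbbbacba

aaa->bc; ab->a; bca->b; cc->a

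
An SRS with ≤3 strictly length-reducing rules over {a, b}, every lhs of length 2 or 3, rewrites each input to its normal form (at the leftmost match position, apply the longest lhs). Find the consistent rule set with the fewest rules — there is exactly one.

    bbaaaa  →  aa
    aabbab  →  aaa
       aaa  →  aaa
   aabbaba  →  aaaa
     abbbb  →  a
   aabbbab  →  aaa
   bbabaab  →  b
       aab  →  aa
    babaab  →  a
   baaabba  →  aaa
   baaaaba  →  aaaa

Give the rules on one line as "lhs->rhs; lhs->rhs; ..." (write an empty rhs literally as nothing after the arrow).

  | bbaaaa => baaa => aa
  | aabbab => aabab => aaab => aaa
  | aaa
  | aabbaba => aababa => aaaba => aaaa

ab->a; ba->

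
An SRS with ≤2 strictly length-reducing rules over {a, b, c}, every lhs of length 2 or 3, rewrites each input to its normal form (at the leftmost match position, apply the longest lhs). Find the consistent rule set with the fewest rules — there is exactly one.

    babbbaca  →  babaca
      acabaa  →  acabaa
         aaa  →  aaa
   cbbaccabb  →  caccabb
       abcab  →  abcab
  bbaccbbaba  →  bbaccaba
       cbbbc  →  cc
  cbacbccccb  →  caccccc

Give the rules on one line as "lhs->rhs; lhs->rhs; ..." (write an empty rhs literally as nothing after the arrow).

  | babbbaca => babaca
  | acabaa
  | aaa
  | cbbaccabb => cbaccabb => caccabb

bbb->b; cb->c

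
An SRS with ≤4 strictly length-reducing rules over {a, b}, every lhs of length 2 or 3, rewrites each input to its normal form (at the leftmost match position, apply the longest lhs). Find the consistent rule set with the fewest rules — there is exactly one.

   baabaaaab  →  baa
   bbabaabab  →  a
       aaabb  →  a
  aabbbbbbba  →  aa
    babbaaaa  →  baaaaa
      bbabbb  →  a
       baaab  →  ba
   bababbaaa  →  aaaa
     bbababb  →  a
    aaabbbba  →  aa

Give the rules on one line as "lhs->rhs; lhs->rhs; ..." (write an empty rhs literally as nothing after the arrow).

aab->; ab->a; bb->a

  | baabaaaab => baaaab => baa
  | bbabaabab => aabaabab => aabab => ab => a
  | aaabb => ab => a
  | aabbbbbbba => bbbbbba => abbbba => abbba => abba => aba => aa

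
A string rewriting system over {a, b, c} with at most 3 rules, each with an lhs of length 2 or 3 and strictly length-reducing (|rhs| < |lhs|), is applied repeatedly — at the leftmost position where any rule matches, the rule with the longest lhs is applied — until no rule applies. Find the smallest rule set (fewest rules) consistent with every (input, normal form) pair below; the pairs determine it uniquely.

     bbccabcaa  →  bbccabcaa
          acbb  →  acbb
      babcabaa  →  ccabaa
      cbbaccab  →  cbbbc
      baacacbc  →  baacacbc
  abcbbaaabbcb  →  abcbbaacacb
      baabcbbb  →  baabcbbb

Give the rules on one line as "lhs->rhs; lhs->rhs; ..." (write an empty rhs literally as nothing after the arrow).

abb->ca; acc->bb; bab->c

  | bbccabcaa
  | acbb
  | babcabaa => ccabaa
  | cbbaccab => cbbbbab => cbbbc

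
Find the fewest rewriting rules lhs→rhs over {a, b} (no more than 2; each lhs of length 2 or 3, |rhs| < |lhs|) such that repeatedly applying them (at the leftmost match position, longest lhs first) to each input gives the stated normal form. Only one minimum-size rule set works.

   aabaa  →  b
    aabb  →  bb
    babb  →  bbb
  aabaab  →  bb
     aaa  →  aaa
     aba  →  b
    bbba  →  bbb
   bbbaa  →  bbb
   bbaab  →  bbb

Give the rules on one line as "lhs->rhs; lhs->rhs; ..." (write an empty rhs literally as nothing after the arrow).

  | aabaa => abaa => baa => ba => b
  | aabb => abb => bb
  | babb => bbb
  | aabaab => abaab => baab => bab => bb

ab->b; ba->b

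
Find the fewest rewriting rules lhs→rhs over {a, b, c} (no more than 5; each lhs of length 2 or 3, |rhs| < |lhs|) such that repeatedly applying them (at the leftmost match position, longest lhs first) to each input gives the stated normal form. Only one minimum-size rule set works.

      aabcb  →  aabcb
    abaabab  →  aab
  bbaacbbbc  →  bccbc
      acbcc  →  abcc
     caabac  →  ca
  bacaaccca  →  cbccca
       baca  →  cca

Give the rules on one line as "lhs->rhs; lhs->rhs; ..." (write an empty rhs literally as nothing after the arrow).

  | aabcb
  | abaabab => acabab => aabab => aacb => aab
  | bbaacbbbc => caacbbbc => bcbbbc => bccbc
  | acbcc => abcc

ac->a; ba->c; bb->c; caa->b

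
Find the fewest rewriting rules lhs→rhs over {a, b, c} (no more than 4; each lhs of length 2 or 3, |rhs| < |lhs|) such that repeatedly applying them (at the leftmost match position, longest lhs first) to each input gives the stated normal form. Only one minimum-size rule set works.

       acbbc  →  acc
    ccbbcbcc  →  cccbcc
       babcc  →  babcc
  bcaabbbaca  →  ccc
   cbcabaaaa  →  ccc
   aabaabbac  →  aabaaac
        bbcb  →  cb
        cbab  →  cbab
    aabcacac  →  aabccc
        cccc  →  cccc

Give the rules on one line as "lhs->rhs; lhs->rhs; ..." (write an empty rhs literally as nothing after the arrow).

  | acbbc => acc
  | ccbbcbcc => cccbcc
  | babcc
  | bcaabbbaca => bcabbbaca => bcbbbaca => ccbbaca => ccaca => ccca => ccc

bb->; bcb->cc; ca->c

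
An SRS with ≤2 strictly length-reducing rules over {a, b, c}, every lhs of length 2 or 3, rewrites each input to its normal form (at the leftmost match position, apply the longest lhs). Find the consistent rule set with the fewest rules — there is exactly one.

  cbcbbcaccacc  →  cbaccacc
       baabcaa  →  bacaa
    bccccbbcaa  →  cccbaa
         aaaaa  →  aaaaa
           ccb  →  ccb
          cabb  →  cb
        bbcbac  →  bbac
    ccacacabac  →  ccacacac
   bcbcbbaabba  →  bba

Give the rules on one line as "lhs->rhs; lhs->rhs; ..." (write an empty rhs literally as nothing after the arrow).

  | cbcbbcaccacc => cbbcaccacc => cbaccacc
  | baabcaa => bacaa
  | bccccbbcaa => cccbbcaa => cccbaa
  | aaaaa

ab->; bc->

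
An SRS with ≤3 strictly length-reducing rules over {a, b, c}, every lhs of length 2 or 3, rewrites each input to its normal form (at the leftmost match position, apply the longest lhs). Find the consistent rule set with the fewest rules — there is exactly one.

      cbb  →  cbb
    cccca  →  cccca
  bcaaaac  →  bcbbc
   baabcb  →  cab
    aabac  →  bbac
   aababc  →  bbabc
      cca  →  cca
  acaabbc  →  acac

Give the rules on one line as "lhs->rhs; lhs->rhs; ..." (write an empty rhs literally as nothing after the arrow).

  | cbb
  | cccca
  | bcaaaac => bcbaac => bcbbc
  | baabcb => bbbcb => cacb => cab

aa->b; acb->ab; bbb->ca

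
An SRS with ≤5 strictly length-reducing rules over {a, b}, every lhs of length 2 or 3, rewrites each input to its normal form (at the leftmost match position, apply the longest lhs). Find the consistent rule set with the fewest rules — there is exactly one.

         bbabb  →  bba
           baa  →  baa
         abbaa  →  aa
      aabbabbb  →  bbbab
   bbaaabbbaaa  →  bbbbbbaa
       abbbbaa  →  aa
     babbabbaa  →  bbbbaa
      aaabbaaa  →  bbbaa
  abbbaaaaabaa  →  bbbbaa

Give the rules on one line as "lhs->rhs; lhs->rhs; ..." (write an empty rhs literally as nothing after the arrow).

  | bbabb => bba
  | baa
  | abbaa => aaa => aa
  | aabbabbb => bbbabbb => bbbab

aaa->aa; aab->bb; aba->bb; abb->a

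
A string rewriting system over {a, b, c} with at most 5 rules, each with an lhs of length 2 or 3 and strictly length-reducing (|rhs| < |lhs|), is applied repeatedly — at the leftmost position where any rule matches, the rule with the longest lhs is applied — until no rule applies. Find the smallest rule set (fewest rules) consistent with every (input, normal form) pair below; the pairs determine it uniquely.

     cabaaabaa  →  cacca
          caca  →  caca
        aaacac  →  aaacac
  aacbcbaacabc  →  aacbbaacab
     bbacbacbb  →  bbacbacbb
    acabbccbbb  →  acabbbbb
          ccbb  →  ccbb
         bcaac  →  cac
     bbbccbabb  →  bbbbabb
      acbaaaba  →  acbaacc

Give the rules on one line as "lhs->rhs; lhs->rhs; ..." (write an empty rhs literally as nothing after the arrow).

  | cabaaabaa => cccaabaa => caabaa => cacca
  | caca
  | aaacac
  | aacbcbaacabc => aacbbaacabc => aacbbaacab

aba->cc; bc->b; bca->c; ccc->c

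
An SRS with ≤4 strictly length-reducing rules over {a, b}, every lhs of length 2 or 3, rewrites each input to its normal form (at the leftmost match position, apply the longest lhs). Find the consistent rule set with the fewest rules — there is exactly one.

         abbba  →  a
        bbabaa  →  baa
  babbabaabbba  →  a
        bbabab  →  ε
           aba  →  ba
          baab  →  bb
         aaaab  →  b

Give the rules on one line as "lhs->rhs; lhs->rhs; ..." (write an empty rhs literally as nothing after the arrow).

  | abbba => bbba => a
  | bbabaa => baa
  | babbabaabbba => babaabbba => aabbba => bbba => a
  | bbabab => bab => ε

aab->b; ab->b; bab->; bbb->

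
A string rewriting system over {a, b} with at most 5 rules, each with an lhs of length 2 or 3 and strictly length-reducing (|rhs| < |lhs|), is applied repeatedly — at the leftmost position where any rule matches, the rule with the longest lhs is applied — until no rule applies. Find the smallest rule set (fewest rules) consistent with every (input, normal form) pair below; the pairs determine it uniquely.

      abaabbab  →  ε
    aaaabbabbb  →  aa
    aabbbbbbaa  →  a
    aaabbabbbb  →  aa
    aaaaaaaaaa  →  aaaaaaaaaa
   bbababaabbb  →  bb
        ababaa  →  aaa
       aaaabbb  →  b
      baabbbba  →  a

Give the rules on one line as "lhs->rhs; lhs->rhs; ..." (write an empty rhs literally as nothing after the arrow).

aab->; ba->; bab->; bbb->a

  | abaabbab => aabbab => bab => ε
  | aaaabbabbb => aababbb => abbb => aa
  | aabbbbbbaa => bbbbbaa => abbaa => aba => a
  | aaabbabbbb => ababbbb => abbb => aa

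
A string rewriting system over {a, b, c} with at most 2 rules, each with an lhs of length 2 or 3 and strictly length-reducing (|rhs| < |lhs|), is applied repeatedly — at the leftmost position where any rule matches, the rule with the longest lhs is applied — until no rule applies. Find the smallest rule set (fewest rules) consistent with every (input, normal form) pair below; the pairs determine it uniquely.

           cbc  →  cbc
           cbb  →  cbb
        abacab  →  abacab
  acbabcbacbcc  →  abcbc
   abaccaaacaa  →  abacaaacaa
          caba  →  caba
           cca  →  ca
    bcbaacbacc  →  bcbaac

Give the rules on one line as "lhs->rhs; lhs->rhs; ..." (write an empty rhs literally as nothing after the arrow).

  | cbc
  | cbb
  | abacab
  | acbabcbacbcc => abcbacbcc => abcbcc => abcbc

acb->; cc->c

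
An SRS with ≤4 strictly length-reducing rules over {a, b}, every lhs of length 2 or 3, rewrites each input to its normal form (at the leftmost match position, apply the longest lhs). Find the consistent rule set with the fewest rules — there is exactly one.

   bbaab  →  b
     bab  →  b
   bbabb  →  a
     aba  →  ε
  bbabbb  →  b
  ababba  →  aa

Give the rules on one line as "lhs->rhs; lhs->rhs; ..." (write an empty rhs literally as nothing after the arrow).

  | bbaab => aaab => aab => ab => b
  | bab => b
  | bbabb => aabb => abb => bb => a
  | aba => ba => ε

ab->b; ba->; bb->a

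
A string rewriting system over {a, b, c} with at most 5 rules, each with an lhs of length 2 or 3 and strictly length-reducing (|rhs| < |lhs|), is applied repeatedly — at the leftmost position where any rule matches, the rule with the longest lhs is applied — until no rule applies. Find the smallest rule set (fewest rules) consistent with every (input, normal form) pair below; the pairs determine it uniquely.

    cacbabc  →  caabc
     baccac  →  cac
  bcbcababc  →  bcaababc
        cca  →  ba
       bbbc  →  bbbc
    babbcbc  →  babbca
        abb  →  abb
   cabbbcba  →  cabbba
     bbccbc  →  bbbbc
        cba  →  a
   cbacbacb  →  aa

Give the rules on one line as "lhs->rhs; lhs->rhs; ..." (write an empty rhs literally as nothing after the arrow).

bac->; cb->; cbc->ca; cc->b

  | cacbabc => caabc
  | baccac => cac
  | bcbcababc => bcaababc
  | cca => ba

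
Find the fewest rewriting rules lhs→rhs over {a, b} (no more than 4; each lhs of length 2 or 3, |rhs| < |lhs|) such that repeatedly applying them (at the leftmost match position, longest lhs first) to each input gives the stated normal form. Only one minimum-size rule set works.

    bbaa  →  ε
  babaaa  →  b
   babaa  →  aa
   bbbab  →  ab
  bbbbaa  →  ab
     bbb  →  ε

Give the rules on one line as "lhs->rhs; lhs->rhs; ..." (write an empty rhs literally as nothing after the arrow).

aaa->b; baa->ab; bab->; bbb->

  | bbaa => bab => ε
  | babaaa => aaa => b
  | babaa => aa
  | bbbab => ab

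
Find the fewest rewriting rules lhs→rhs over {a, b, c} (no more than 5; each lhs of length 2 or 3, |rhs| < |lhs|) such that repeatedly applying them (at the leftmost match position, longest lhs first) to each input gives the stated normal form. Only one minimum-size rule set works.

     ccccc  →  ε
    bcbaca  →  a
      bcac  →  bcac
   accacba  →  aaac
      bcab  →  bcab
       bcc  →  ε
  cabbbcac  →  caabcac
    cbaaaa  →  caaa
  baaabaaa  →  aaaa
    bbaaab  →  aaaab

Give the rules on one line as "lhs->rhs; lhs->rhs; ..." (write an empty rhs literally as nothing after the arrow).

ba->; bb->a; cc->a; ccc->b

  | ccccc => bcc => ba => ε
  | bcbaca => bcca => baa => a
  | bcac
  | accacba => aaacba => aaac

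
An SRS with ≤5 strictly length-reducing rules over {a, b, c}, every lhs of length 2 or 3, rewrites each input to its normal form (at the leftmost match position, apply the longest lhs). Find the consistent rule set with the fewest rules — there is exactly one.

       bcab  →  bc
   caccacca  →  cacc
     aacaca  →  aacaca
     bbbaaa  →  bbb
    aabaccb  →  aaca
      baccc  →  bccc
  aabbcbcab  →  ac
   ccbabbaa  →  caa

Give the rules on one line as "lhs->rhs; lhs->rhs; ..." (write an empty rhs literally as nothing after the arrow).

ab->; ba->b; cb->a; cca->c

  | bcab => bc
  | caccacca => caccca => cacc
  | aacaca
  | bbbaaa => bbbaa => bbba => bbb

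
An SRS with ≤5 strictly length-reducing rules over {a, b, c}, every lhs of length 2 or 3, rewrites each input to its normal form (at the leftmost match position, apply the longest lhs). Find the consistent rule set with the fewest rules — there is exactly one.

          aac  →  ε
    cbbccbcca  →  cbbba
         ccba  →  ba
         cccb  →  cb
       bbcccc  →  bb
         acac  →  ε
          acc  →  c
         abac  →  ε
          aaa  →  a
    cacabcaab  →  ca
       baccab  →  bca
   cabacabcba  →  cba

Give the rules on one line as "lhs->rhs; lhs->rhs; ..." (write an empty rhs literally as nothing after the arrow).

  | aac => ac => ε
  | cbbccbcca => cbbbcca => cbbba
  | ccba => ba
  | cccb => cb

aa->a; ab->a; ac->; cc->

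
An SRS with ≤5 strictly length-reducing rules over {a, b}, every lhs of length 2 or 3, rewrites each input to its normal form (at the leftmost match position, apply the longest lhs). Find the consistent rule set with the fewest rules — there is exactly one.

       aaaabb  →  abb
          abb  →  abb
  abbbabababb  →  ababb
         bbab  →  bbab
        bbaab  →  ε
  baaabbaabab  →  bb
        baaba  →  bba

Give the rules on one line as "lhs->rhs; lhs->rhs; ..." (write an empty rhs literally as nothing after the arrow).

  | aaaabb => abb
  | abb
  | abbbabababb => aabababb => ababb
  | bbab

aaa->; aab->; baa->b; bbb->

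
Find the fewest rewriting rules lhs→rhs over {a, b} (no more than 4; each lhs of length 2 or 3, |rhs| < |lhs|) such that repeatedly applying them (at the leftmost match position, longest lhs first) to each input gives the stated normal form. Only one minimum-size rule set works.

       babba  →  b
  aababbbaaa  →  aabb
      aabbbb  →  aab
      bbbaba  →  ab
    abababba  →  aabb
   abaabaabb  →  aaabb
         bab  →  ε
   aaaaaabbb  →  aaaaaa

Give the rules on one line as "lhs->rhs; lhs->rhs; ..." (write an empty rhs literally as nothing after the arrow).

ba->b; bab->; bbb->

  | babba => ba => b
  | aababbbaaa => aabbaaa => aabbaa => aabba => aabb
  | aabbbb => aab
  | bbbaba => aba => ab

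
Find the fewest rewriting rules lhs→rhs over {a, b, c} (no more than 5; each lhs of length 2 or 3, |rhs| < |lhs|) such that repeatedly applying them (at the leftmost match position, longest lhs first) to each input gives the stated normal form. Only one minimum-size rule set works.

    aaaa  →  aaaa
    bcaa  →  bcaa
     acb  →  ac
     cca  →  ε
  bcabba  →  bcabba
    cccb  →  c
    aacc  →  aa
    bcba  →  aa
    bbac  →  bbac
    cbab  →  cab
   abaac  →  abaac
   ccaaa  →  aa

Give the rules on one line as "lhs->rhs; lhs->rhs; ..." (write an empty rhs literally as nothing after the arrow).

  | aaaa
  | bcaa
  | acb => ac
  | cca => ε

bcb->a; cb->c; cc->; cca->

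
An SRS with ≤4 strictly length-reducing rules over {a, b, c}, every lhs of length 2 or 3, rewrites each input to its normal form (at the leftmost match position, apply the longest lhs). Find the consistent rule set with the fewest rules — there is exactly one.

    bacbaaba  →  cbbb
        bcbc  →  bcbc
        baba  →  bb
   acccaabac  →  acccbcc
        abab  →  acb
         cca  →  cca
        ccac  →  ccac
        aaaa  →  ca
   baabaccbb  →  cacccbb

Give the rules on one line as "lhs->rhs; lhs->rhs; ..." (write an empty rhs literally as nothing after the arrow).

  | bacbaaba => ccbaaba => cbbaba => cbcba => cbbb
  | bcbc
  | baba => cba => bb
  | acccaabac => acccbbac => acccbcc

aa->b; ba->c; cba->bb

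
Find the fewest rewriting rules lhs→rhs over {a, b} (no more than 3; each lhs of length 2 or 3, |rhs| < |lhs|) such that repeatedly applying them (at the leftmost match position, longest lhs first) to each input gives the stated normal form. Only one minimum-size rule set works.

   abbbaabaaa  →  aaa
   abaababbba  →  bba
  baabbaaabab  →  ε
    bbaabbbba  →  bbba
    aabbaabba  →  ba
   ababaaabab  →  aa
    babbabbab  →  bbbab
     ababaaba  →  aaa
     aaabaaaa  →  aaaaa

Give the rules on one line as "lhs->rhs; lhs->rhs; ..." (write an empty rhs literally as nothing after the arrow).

aab->; abb->b; baa->aa

  | abbbaabaaa => bbaabaaa => baabaaa => aabaaa => aaa
  | abaababbba => aaababbba => aabbba => bba
  | baabbaaabab => aabbaaabab => baaabab => aaabab => aab => ε
  | bbaabbbba => baabbbba => aabbbba => bbba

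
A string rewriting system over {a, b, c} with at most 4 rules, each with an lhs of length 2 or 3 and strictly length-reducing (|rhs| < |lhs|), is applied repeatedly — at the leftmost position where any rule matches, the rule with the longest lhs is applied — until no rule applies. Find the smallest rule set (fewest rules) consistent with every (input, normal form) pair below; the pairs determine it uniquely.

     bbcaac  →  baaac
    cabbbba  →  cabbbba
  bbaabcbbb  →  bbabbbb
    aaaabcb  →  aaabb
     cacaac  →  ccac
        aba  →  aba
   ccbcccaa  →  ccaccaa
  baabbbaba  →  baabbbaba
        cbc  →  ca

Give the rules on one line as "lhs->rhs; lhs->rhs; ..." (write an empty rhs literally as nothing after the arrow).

  | bbcaac => baaac
  | cabbbba
  | bbaabcbbb => bbabbbb
  | aaaabcb => aaabb

abc->b; aca->c; bc->a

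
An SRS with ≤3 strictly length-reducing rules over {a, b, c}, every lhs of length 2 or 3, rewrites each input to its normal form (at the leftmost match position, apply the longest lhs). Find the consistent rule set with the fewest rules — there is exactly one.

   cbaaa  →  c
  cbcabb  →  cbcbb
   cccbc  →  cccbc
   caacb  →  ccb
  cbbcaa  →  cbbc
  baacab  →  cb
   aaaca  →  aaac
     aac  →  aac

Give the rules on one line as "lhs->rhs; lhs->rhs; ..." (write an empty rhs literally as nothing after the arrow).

  | cbaaa => ca => c
  | cbcabb => cbcbb
  | cccbc
  | caacb => cacb => ccb

baa->; ca->c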